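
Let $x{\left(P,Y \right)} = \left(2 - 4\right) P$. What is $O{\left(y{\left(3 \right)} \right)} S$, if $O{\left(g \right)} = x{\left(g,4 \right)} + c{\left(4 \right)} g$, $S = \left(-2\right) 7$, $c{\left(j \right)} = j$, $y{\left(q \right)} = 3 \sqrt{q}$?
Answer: $- 84 \sqrt{3} \approx -145.49$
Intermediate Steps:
$x{\left(P,Y \right)} = - 2 P$
$S = -14$
$O{\left(g \right)} = 2 g$ ($O{\left(g \right)} = - 2 g + 4 g = 2 g$)
$O{\left(y{\left(3 \right)} \right)} S = 2 \cdot 3 \sqrt{3} \left(-14\right) = 6 \sqrt{3} \left(-14\right) = - 84 \sqrt{3}$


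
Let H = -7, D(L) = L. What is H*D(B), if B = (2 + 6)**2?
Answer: -448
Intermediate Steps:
B = 64 (B = 8**2 = 64)
H*D(B) = -7*64 = -448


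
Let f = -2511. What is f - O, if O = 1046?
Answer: -3557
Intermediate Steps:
f - O = -2511 - 1*1046 = -2511 - 1046 = -3557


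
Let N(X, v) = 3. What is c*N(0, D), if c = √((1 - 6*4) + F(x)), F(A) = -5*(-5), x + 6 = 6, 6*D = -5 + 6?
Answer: 3*√2 ≈ 4.2426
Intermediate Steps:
D = ⅙ (D = (-5 + 6)/6 = (⅙)*1 = ⅙ ≈ 0.16667)
x = 0 (x = -6 + 6 = 0)
F(A) = 25
c = √2 (c = √((1 - 6*4) + 25) = √((1 - 24) + 25) = √(-23 + 25) = √2 ≈ 1.4142)
c*N(0, D) = √2*3 = 3*√2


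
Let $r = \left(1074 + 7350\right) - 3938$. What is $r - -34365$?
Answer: $38851$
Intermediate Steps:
$r = 4486$ ($r = 8424 - 3938 = 4486$)
$r - -34365 = 4486 - -34365 = 4486 + 34365 = 38851$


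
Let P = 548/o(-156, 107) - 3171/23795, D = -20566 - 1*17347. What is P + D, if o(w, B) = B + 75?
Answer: -82088493716/2165345 ≈ -37910.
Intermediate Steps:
o(w, B) = 75 + B
D = -37913 (D = -20566 - 17347 = -37913)
P = 6231269/2165345 (P = 548/(75 + 107) - 3171/23795 = 548/182 - 3171*1/23795 = 548*(1/182) - 3171/23795 = 274/91 - 3171/23795 = 6231269/2165345 ≈ 2.8777)
P + D = 6231269/2165345 - 37913 = -82088493716/2165345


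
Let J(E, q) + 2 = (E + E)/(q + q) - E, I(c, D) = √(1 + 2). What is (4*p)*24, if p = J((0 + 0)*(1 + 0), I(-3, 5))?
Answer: -192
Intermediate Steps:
I(c, D) = √3
J(E, q) = -2 - E + E/q (J(E, q) = -2 + ((E + E)/(q + q) - E) = -2 + ((2*E)/((2*q)) - E) = -2 + ((2*E)*(1/(2*q)) - E) = -2 + (E/q - E) = -2 + (-E + E/q) = -2 - E + E/q)
p = -2 (p = -2 - (0 + 0)*(1 + 0) + ((0 + 0)*(1 + 0))/(√3) = -2 - 0 + (0*1)*(√3/3) = -2 - 1*0 + 0*(√3/3) = -2 + 0 + 0 = -2)
(4*p)*24 = (4*(-2))*24 = -8*24 = -192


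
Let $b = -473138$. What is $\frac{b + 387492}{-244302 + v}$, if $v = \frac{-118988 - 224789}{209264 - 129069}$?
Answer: $\frac{6868380970}{19592142667} \approx 0.35057$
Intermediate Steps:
$v = - \frac{343777}{80195} \approx -4.2868$
$\frac{b + 387492}{-244302 + v} = \frac{-473138 + 387492}{-244302 - \frac{343777}{80195}} = - \frac{85646}{- \frac{19592142667}{80195}} = \left(-85646\right) \left(- \frac{80195}{19592142667}\right) = \frac{6868380970}{19592142667}$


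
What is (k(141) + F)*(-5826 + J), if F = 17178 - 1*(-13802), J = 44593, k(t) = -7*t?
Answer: 1162738631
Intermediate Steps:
F = 30980 (F = 17178 + 13802 = 30980)
(k(141) + F)*(-5826 + J) = (-7*141 + 30980)*(-5826 + 44593) = (-987 + 30980)*38767 = 29993*38767 = 1162738631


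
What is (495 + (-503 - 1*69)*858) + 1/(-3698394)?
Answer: -1813252308715/3698394 ≈ -4.9028e+5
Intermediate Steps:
(495 + (-503 - 1*69)*858) + 1/(-3698394) = (495 + (-503 - 69)*858) - 1/3698394 = (495 - 572*858) - 1/3698394 = (495 - 490776) - 1/3698394 = -490281 - 1/3698394 = -1813252308715/3698394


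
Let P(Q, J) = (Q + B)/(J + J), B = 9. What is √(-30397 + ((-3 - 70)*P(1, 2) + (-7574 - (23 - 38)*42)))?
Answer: I*√150094/2 ≈ 193.71*I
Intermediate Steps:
P(Q, J) = (9 + Q)/(2*J) (P(Q, J) = (Q + 9)/(J + J) = (9 + Q)/((2*J)) = (9 + Q)*(1/(2*J)) = (9 + Q)/(2*J))
√(-30397 + ((-3 - 70)*P(1, 2) + (-7574 - (23 - 38)*42))) = √(-30397 + ((-3 - 70)*((½)*(9 + 1)/2) + (-7574 - (23 - 38)*42))) = √(-30397 + (-73*10/(2*2) + (-7574 - (-15)*42))) = √(-30397 + (-73*5/2 + (-7574 - 1*(-630)))) = √(-30397 + (-365/2 + (-7574 + 630))) = √(-30397 + (-365/2 - 6944)) = √(-30397 - 14253/2) = √(-75047/2) = I*√150094/2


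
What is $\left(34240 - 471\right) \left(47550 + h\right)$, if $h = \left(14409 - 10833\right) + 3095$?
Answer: $1830988949$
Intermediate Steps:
$h = 6671$ ($h = 3576 + 3095 = 6671$)
$\left(34240 - 471\right) \left(47550 + h\right) = \left(34240 - 471\right) \left(47550 + 6671\right) = 33769 \cdot 54221 = 1830988949$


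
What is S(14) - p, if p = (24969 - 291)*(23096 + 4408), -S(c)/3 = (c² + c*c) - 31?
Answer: -678744795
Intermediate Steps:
S(c) = 93 - 6*c² (S(c) = -3*((c² + c*c) - 31) = -3*((c² + c²) - 31) = -3*(2*c² - 31) = -3*(-31 + 2*c²) = 93 - 6*c²)
p = 678743712 (p = 24678*27504 = 678743712)
S(14) - p = (93 - 6*14²) - 1*678743712 = (93 - 6*196) - 678743712 = (93 - 1176) - 678743712 = -1083 - 678743712 = -678744795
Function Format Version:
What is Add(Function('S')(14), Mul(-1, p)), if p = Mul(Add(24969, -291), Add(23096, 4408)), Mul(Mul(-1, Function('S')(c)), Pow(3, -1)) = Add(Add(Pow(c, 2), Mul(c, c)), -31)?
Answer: -678744795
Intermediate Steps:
Function('S')(c) = Add(93, Mul(-6, Pow(c, 2))) (Function('S')(c) = Mul(-3, Add(Add(Pow(c, 2), Mul(c, c)), -31)) = Mul(-3, Add(Add(Pow(c, 2), Pow(c, 2)), -31)) = Mul(-3, Add(Mul(2, Pow(c, 2)), -31)) = Mul(-3, Add(-31, Mul(2, Pow(c, 2)))) = Add(93, Mul(-6, Pow(c, 2))))
p = 678743712 (p = Mul(24678, 27504) = 678743712)
Add(Function('S')(14), Mul(-1, p)) = Add(Add(93, Mul(-6, Pow(14, 2))), Mul(-1, 678743712)) = Add(Add(93, Mul(-6, 196)), -678743712) = Add(Add(93, -1176), -678743712) = Add(-1083, -678743712) = -678744795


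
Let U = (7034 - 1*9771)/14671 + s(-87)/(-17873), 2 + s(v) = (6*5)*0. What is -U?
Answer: 2875827/15424399 ≈ 0.18645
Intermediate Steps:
s(v) = -2 (s(v) = -2 + (6*5)*0 = -2 + 30*0 = -2 + 0 = -2)
U = -2875827/15424399 (U = (7034 - 1*9771)/14671 - 2/(-17873) = (7034 - 9771)*(1/14671) - 2*(-1/17873) = -2737*1/14671 + 2/17873 = -161/863 + 2/17873 = -2875827/15424399 ≈ -0.18645)
-U = -1*(-2875827/15424399) = 2875827/15424399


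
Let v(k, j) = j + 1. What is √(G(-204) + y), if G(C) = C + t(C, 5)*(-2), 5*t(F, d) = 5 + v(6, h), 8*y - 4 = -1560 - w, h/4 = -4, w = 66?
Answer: 3*I*√179/2 ≈ 20.069*I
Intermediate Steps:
h = -16 (h = 4*(-4) = -16)
v(k, j) = 1 + j
y = -811/4 (y = ½ + (-1560 - 1*66)/8 = ½ + (-1560 - 66)/8 = ½ + (⅛)*(-1626) = ½ - 813/4 = -811/4 ≈ -202.75)
t(F, d) = -2 (t(F, d) = (5 + (1 - 16))/5 = (5 - 15)/5 = (⅕)*(-10) = -2)
G(C) = 4 + C (G(C) = C - 2*(-2) = C + 4 = 4 + C)
√(G(-204) + y) = √((4 - 204) - 811/4) = √(-200 - 811/4) = √(-1611/4) = 3*I*√179/2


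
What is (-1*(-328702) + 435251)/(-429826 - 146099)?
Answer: -254651/191975 ≈ -1.3265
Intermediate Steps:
(-1*(-328702) + 435251)/(-429826 - 146099) = (328702 + 435251)/(-575925) = 763953*(-1/575925) = -254651/191975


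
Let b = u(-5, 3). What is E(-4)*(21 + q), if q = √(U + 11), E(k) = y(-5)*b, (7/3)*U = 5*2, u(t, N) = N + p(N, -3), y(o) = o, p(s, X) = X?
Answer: 0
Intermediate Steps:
u(t, N) = -3 + N (u(t, N) = N - 3 = -3 + N)
b = 0 (b = -3 + 3 = 0)
U = 30/7 (U = 3*(5*2)/7 = (3/7)*10 = 30/7 ≈ 4.2857)
E(k) = 0 (E(k) = -5*0 = 0)
q = √749/7 (q = √(30/7 + 11) = √(107/7) = √749/7 ≈ 3.9097)
E(-4)*(21 + q) = 0*(21 + √749/7) = 0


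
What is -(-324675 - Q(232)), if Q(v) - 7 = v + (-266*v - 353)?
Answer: 262849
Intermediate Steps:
Q(v) = -346 - 265*v (Q(v) = 7 + (v + (-266*v - 353)) = 7 + (v + (-353 - 266*v)) = 7 + (-353 - 265*v) = -346 - 265*v)
-(-324675 - Q(232)) = -(-324675 - (-346 - 265*232)) = -(-324675 - (-346 - 61480)) = -(-324675 - 1*(-61826)) = -(-324675 + 61826) = -1*(-262849) = 262849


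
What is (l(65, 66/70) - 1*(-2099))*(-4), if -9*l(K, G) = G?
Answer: -881536/105 ≈ -8395.6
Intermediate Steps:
l(K, G) = -G/9
(l(65, 66/70) - 1*(-2099))*(-4) = (-22/(3*70) - 1*(-2099))*(-4) = (-22/(3*70) + 2099)*(-4) = (-⅑*33/35 + 2099)*(-4) = (-11/105 + 2099)*(-4) = (220384/105)*(-4) = -881536/105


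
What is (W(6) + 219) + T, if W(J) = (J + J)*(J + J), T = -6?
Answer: 357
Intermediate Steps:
W(J) = 4*J² (W(J) = (2*J)*(2*J) = 4*J²)
(W(6) + 219) + T = (4*6² + 219) - 6 = (4*36 + 219) - 6 = (144 + 219) - 6 = 363 - 6 = 357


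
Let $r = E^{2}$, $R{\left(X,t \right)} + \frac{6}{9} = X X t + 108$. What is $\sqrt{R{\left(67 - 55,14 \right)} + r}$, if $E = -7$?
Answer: $\frac{7 \sqrt{399}}{3} \approx 46.608$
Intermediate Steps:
$R{\left(X,t \right)} = \frac{322}{3} + t X^{2}$ ($R{\left(X,t \right)} = - \frac{2}{3} + \left(X X t + 108\right) = - \frac{2}{3} + \left(X^{2} t + 108\right) = - \frac{2}{3} + \left(t X^{2} + 108\right) = - \frac{2}{3} + \left(108 + t X^{2}\right) = \frac{322}{3} + t X^{2}$)
$r = 49$ ($r = \left(-7\right)^{2} = 49$)
$\sqrt{R{\left(67 - 55,14 \right)} + r} = \sqrt{\left(\frac{322}{3} + 14 \left(67 - 55\right)^{2}\right) + 49} = \sqrt{\left(\frac{322}{3} + 14 \cdot 12^{2}\right) + 49} = \sqrt{\left(\frac{322}{3} + 14 \cdot 144\right) + 49} = \sqrt{\left(\frac{322}{3} + 2016\right) + 49} = \sqrt{\frac{6370}{3} + 49} = \sqrt{\frac{6517}{3}} = \frac{7 \sqrt{399}}{3}$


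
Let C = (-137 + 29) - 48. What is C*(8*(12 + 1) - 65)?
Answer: -6084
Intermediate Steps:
C = -156 (C = -108 - 48 = -156)
C*(8*(12 + 1) - 65) = -156*(8*(12 + 1) - 65) = -156*(8*13 - 65) = -156*(104 - 65) = -156*39 = -6084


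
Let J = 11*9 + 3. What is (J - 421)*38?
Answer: -12122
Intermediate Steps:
J = 102 (J = 99 + 3 = 102)
(J - 421)*38 = (102 - 421)*38 = -319*38 = -12122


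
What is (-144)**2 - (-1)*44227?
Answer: 64963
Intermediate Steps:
(-144)**2 - (-1)*44227 = 20736 - 1*(-44227) = 20736 + 44227 = 64963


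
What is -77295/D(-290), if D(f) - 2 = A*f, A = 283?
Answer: 25765/27356 ≈ 0.94184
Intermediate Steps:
D(f) = 2 + 283*f
-77295/D(-290) = -77295/(2 + 283*(-290)) = -77295/(2 - 82070) = -77295/(-82068) = -77295*(-1/82068) = 25765/27356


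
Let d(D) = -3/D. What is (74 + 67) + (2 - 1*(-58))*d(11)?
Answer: 1371/11 ≈ 124.64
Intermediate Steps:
(74 + 67) + (2 - 1*(-58))*d(11) = (74 + 67) + (2 - 1*(-58))*(-3/11) = 141 + (2 + 58)*(-3*1/11) = 141 + 60*(-3/11) = 141 - 180/11 = 1371/11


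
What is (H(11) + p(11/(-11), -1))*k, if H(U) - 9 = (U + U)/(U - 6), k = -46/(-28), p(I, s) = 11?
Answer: 1403/35 ≈ 40.086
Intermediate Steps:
k = 23/14 (k = -46*(-1/28) = 23/14 ≈ 1.6429)
H(U) = 9 + 2*U/(-6 + U) (H(U) = 9 + (U + U)/(U - 6) = 9 + (2*U)/(-6 + U) = 9 + 2*U/(-6 + U))
(H(11) + p(11/(-11), -1))*k = ((-54 + 11*11)/(-6 + 11) + 11)*(23/14) = ((-54 + 121)/5 + 11)*(23/14) = ((1/5)*67 + 11)*(23/14) = (67/5 + 11)*(23/14) = (122/5)*(23/14) = 1403/35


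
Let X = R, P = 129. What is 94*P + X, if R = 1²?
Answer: 12127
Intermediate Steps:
R = 1
X = 1
94*P + X = 94*129 + 1 = 12126 + 1 = 12127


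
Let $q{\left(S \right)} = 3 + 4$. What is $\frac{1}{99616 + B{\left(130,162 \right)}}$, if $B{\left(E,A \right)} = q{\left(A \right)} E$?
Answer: $\frac{1}{100526} \approx 9.9477 \cdot 10^{-6}$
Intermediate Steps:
$q{\left(S \right)} = 7$
$B{\left(E,A \right)} = 7 E$
$\frac{1}{99616 + B{\left(130,162 \right)}} = \frac{1}{99616 + 7 \cdot 130} = \frac{1}{99616 + 910} = \frac{1}{100526}$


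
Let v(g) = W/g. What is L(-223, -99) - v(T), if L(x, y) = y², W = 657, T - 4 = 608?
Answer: 666395/68 ≈ 9799.9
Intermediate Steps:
T = 612 (T = 4 + 608 = 612)
v(g) = 657/g
L(-223, -99) - v(T) = (-99)² - 657/612 = 9801 - 657/612 = 9801 - 1*73/68 = 9801 - 73/68 = 666395/68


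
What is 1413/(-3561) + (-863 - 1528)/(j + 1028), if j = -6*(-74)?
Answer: -3531429/1747264 ≈ -2.0211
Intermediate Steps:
j = 444
1413/(-3561) + (-863 - 1528)/(j + 1028) = 1413/(-3561) + (-863 - 1528)/(444 + 1028) = 1413*(-1/3561) - 2391/1472 = -471/1187 - 2391*1/1472 = -471/1187 - 2391/1472 = -3531429/1747264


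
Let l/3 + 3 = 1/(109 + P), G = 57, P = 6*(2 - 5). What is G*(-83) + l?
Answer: -431337/91 ≈ -4740.0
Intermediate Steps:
P = -18 (P = 6*(-3) = -18)
l = -816/91 (l = -9 + 3/(109 - 18) = -9 + 3/91 = -816/91 ≈ -8.9670)
G*(-83) + l = 57*(-83) - 816/91 = -4731 - 816/91 = -431337/91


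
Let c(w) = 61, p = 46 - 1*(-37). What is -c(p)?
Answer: -61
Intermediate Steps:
p = 83 (p = 46 + 37 = 83)
-c(p) = -1*61 = -61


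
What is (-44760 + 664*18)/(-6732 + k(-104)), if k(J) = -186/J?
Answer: 568672/116657 ≈ 4.8747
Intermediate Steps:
(-44760 + 664*18)/(-6732 + k(-104)) = (-44760 + 664*18)/(-6732 - 186/(-104)) = (-44760 + 11952)/(-6732 - 186*(-1/104)) = -32808/(-6732 + 93/52) = -32808/(-349971/52) = -32808*(-52/349971) = 568672/116657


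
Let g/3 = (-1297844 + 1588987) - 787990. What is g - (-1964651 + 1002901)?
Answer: -528791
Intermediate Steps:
g = -1490541 (g = 3*((-1297844 + 1588987) - 787990) = 3*(291143 - 787990) = 3*(-496847) = -1490541)
g - (-1964651 + 1002901) = -1490541 - (-1964651 + 1002901) = -1490541 - 1*(-961750) = -1490541 + 961750 = -528791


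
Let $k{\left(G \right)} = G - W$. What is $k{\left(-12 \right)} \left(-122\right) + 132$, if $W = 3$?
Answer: $1962$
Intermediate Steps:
$k{\left(G \right)} = -3 + G$ ($k{\left(G \right)} = G - 3 = -3 + G$)
$k{\left(-12 \right)} \left(-122\right) + 132 = \left(-3 - 12\right) \left(-122\right) + 132 = \left(-15\right) \left(-122\right) + 132 = 1830 + 132 = 1962$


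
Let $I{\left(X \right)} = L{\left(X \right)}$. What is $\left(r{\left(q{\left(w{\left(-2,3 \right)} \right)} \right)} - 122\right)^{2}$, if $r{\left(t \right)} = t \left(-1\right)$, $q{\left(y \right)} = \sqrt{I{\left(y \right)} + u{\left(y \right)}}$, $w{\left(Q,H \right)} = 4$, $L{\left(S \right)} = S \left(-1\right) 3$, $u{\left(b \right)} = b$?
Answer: $14876 + 488 i \sqrt{2} \approx 14876.0 + 690.14 i$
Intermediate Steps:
$L{\left(S \right)} = - 3 S$ ($L{\left(S \right)} = - S 3 = - 3 S$)
$I{\left(X \right)} = - 3 X$
$q{\left(y \right)} = \sqrt{2} \sqrt{- y}$ ($q{\left(y \right)} = \sqrt{- 3 y + y} = \sqrt{- 2 y} = \sqrt{2} \sqrt{- y}$)
$r{\left(t \right)} = - t$
$\left(r{\left(q{\left(w{\left(-2,3 \right)} \right)} \right)} - 122\right)^{2} = \left(- \sqrt{2} \sqrt{\left(-1\right) 4} - 122\right)^{2} = \left(- \sqrt{2} \sqrt{-4} - 122\right)^{2} = \left(- \sqrt{2} \cdot 2 i - 122\right)^{2} = \left(- 2 i \sqrt{2} - 122\right)^{2} = \left(-122 - 2 i \sqrt{2}\right)^{2}$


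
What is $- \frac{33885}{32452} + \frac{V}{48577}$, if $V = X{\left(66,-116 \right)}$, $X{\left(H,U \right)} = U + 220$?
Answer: $- \frac{1642656637}{1576420804} \approx -1.042$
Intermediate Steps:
$X{\left(H,U \right)} = 220 + U$
$V = 104$ ($V = 220 - 116 = 104$)
$- \frac{33885}{32452} + \frac{V}{48577} = - \frac{33885}{32452} + \frac{104}{48577} = - \frac{1642656637}{1576420804}$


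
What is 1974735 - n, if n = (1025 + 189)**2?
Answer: 500939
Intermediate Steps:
n = 1473796 (n = 1214**2 = 1473796)
1974735 - n = 1974735 - 1*1473796 = 1974735 - 1473796 = 500939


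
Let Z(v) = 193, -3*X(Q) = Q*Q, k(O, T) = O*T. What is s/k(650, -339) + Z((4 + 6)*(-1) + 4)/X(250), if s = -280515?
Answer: 116030699/91812500 ≈ 1.2638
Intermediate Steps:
X(Q) = -Q**2/3 (X(Q) = -Q*Q/3 = -Q**2/3)
s/k(650, -339) + Z((4 + 6)*(-1) + 4)/X(250) = -280515/(650*(-339)) + 193/((-1/3*250**2)) = -280515/(-220350) + 193/((-1/3*62500)) = -280515*(-1/220350) + 193/(-62500/3) = 18701/14690 + 193*(-3/62500) = 18701/14690 - 579/62500 = 116030699/91812500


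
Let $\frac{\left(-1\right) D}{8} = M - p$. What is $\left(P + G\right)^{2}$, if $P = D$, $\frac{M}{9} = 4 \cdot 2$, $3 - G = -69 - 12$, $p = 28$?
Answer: $71824$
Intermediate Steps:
$G = 84$ ($G = 3 - \left(-69 - 12\right) = 3 - -81 = 3 + 81 = 84$)
$M = 72$ ($M = 9 \cdot 4 \cdot 2 = 9 \cdot 8 = 72$)
$D = -352$ ($D = - 8 \left(72 - 28\right) = \left(-8\right) 44 = -352$)
$P = -352$
$\left(P + G\right)^{2} = \left(-352 + 84\right)^{2} = \left(-268\right)^{2} = 71824$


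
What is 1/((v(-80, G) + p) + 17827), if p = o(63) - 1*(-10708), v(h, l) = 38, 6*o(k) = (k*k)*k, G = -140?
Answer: 2/140495 ≈ 1.4235e-5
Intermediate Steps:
o(k) = k**3/6 (o(k) = ((k*k)*k)/6 = (k**2*k)/6 = k**3/6)
p = 104765/2 (p = (1/6)*63**3 - 1*(-10708) = (1/6)*250047 + 10708 = 83349/2 + 10708 = 104765/2 ≈ 52383.)
1/((v(-80, G) + p) + 17827) = 1/((38 + 104765/2) + 17827) = 1/(104841/2 + 17827) = 1/(140495/2) = 2/140495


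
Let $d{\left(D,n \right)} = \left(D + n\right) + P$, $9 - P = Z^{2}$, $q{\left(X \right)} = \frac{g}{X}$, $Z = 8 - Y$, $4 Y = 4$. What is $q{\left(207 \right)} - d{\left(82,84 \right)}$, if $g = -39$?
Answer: $- \frac{8707}{69} \approx -126.19$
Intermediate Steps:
$Y = 1$ ($Y = \frac{1}{4} \cdot 4 = 1$)
$Z = 7$ ($Z = 8 - 1 = 7$)
$q{\left(X \right)} = - \frac{39}{X}$
$P = -40$ ($P = 9 - 7^{2} = 9 - 49 = -40$)
$d{\left(D,n \right)} = -40 + D + n$ ($d{\left(D,n \right)} = \left(D + n\right) - 40 = -40 + D + n$)
$q{\left(207 \right)} - d{\left(82,84 \right)} = - \frac{39}{207} - \left(-40 + 82 + 84\right) = \left(-39\right) \frac{1}{207} - 126 = - \frac{13}{69} - 126 = - \frac{8707}{69}$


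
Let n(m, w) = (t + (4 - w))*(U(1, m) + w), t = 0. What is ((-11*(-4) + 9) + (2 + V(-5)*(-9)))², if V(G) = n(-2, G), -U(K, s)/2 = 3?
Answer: 894916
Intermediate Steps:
U(K, s) = -6 (U(K, s) = -2*3 = -6)
n(m, w) = (-6 + w)*(4 - w) (n(m, w) = (0 + (4 - w))*(-6 + w) = (4 - w)*(-6 + w) = (-6 + w)*(4 - w))
V(G) = -24 - G² + 10*G
((-11*(-4) + 9) + (2 + V(-5)*(-9)))² = ((-11*(-4) + 9) + (2 + (-24 - 1*(-5)² + 10*(-5))*(-9)))² = ((44 + 9) + (2 + (-24 - 1*25 - 50)*(-9)))² = (53 + (2 + (-24 - 25 - 50)*(-9)))² = (53 + (2 - 99*(-9)))² = (53 + (2 + 891))² = (53 + 893)² = 946² = 894916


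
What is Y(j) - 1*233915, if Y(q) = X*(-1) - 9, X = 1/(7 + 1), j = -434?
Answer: -1871393/8 ≈ -2.3392e+5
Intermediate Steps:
X = ⅛ (X = 1/8 = ⅛ ≈ 0.12500)
Y(q) = -73/8 (Y(q) = (⅛)*(-1) - 9 = -⅛ - 9 = -73/8)
Y(j) - 1*233915 = -73/8 - 1*233915 = -73/8 - 233915 = -1871393/8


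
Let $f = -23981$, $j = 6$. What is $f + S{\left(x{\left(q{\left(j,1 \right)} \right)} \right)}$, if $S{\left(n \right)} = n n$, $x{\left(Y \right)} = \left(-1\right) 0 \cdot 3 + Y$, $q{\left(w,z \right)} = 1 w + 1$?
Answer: $-23932$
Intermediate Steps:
$q{\left(w,z \right)} = 1 + w$ ($q{\left(w,z \right)} = w + 1 = 1 + w$)
$x{\left(Y \right)} = Y$ ($x{\left(Y \right)} = 0 \cdot 3 + Y = 0 + Y = Y$)
$S{\left(n \right)} = n^{2}$
$f + S{\left(x{\left(q{\left(j,1 \right)} \right)} \right)} = -23981 + \left(1 + 6\right)^{2} = -23981 + 7^{2} = -23981 + 49 = -23932$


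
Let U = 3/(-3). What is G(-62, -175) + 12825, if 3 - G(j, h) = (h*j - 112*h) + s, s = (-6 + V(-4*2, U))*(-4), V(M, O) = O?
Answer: -17650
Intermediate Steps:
U = -1 (U = 3*(-1/3) = -1)
s = 28 (s = (-6 - 1)*(-4) = -7*(-4) = 28)
G(j, h) = -25 + 112*h - h*j (G(j, h) = 3 - ((h*j - 112*h) + 28) = 3 - ((-112*h + h*j) + 28) = 3 - (28 - 112*h + h*j) = 3 + (-28 + 112*h - h*j) = -25 + 112*h - h*j)
G(-62, -175) + 12825 = (-25 + 112*(-175) - 1*(-175)*(-62)) + 12825 = (-25 - 19600 - 10850) + 12825 = -30475 + 12825 = -17650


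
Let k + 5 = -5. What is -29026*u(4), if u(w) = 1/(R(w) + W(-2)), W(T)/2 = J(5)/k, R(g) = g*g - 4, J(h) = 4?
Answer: -72565/28 ≈ -2591.6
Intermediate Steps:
R(g) = -4 + g**2 (R(g) = g**2 - 4 = -4 + g**2)
k = -10 (k = -5 - 5 = -10)
W(T) = -4/5 (W(T) = 2*(4/(-10)) = 2*(4*(-1/10)) = 2*(-2/5) = -4/5)
u(w) = 1/(-24/5 + w**2) (u(w) = 1/((-4 + w**2) - 4/5) = 1/(-24/5 + w**2))
-29026*u(4) = -145130/(-24 + 5*4**2) = -145130/(-24 + 5*16) = -145130/(-24 + 80) = -145130/56 = -29026*5/56 = -72565/28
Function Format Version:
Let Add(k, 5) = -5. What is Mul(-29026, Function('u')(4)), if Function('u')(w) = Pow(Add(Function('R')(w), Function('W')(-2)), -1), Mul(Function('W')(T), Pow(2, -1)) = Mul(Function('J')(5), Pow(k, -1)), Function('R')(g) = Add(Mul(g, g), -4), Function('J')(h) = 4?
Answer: Rational(-72565, 28) ≈ -2591.6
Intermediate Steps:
Function('R')(g) = Add(-4, Pow(g, 2)) (Function('R')(g) = Add(Pow(g, 2), -4) = Add(-4, Pow(g, 2)))
k = -10 (k = Add(-5, -5) = -10)
Function('W')(T) = Rational(-4, 5) (Function('W')(T) = Mul(2, Mul(4, Pow(-10, -1))) = Mul(2, Mul(4, Rational(-1, 10))) = Mul(2, Rational(-2, 5)) = Rational(-4, 5))
Function('u')(w) = Pow(Add(Rational(-24, 5), Pow(w, 2)), -1) (Function('u')(w) = Pow(Add(Add(-4, Pow(w, 2)), Rational(-4, 5)), -1) = Pow(Add(Rational(-24, 5), Pow(w, 2)), -1))
Mul(-29026, Function('u')(4)) = Mul(-29026, Mul(5, Pow(Add(-24, Mul(5, Pow(4, 2))), -1))) = Mul(-29026, Mul(5, Pow(Add(-24, Mul(5, 16)), -1))) = Mul(-29026, Mul(5, Pow(Add(-24, 80), -1))) = Mul(-29026, Mul(5, Pow(56, -1))) = Mul(-29026, Mul(5, Rational(1, 56))) = Mul(-29026, Rational(5, 56)) = Rational(-72565, 28)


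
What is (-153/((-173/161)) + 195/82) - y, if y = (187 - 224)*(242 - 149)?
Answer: 50867667/14186 ≈ 3585.8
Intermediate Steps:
y = -3441 (y = -37*93 = -3441)
(-153/((-173/161)) + 195/82) - y = (-153/((-173/161)) + 195/82) - 1*(-3441) = (-153/((-173*1/161)) + 195*(1/82)) + 3441 = (-153/(-173/161) + 195/82) + 3441 = (-153*(-161/173) + 195/82) + 3441 = (24633/173 + 195/82) + 3441 = 2053641/14186 + 3441 = 50867667/14186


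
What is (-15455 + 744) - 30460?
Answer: -45171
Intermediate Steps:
(-15455 + 744) - 30460 = -14711 - 30460 = -45171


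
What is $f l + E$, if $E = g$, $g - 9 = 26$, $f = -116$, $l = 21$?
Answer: $-2401$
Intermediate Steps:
$g = 35$ ($g = 9 + 26 = 35$)
$E = 35$
$f l + E = \left(-116\right) 21 + 35 = -2436 + 35 = -2401$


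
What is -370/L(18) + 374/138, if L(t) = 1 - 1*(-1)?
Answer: -12578/69 ≈ -182.29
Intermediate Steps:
L(t) = 2 (L(t) = 1 + 1 = 2)
-370/L(18) + 374/138 = -370/2 + 374/138 = -370*½ + 374*(1/138) = -185 + 187/69 = -12578/69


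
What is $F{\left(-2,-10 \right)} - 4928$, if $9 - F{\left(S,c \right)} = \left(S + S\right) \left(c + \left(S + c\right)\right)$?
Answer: $-5007$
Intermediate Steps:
$F{\left(S,c \right)} = 9 - 2 S \left(S + 2 c\right)$ ($F{\left(S,c \right)} = 9 - \left(S + S\right) \left(c + \left(S + c\right)\right) = 9 - 2 S \left(S + 2 c\right)$)
$F{\left(-2,-10 \right)} - 4928 = \left(9 - 2 \left(-2\right)^{2} - \left(-8\right) \left(-10\right)\right) - 4928 = \left(9 - 8 - 80\right) - 4928 = -79 - 4928 = -5007$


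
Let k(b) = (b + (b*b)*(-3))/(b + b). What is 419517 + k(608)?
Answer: 837211/2 ≈ 4.1861e+5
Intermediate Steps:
k(b) = (b - 3*b²)/(2*b) (k(b) = (b + b²*(-3))/((2*b)) = (b - 3*b²)*(1/(2*b)) = (b - 3*b²)/(2*b))
419517 + k(608) = 419517 + (½ - 3/2*608) = 419517 + (½ - 912) = 419517 - 1823/2 = 837211/2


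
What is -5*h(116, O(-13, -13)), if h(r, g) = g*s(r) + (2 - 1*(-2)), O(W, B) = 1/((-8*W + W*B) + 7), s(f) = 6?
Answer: -563/28 ≈ -20.107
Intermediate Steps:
O(W, B) = 1/(7 - 8*W + B*W) (O(W, B) = 1/((-8*W + B*W) + 7) = 1/(7 - 8*W + B*W))
h(r, g) = 4 + 6*g (h(r, g) = g*6 + (2 - 1*(-2)) = 6*g + (2 + 2) = 6*g + 4 = 4 + 6*g)
-5*h(116, O(-13, -13)) = -5*(4 + 6/(7 - 8*(-13) - 13*(-13))) = -5*(4 + 6/(7 + 104 + 169)) = -5*(4 + 6/280) = -5*(4 + 6*(1/280)) = -5*(4 + 3/140) = -5*563/140 = -563/28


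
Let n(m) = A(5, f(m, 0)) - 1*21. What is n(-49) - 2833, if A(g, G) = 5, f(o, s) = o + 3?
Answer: -2849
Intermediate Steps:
f(o, s) = 3 + o
n(m) = -16 (n(m) = 5 - 1*21 = 5 - 21 = -16)
n(-49) - 2833 = -16 - 2833 = -2849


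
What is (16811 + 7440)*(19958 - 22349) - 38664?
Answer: -58022805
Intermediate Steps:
(16811 + 7440)*(19958 - 22349) - 38664 = 24251*(-2391) - 38664 = -57984141 - 38664 = -58022805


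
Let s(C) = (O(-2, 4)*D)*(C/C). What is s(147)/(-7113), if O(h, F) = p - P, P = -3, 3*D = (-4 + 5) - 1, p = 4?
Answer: 0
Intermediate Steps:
D = 0 (D = ((-4 + 5) - 1)/3 = (1 - 1)/3 = (1/3)*0 = 0)
O(h, F) = 7 (O(h, F) = 4 - 1*(-3) = 4 + 3 = 7)
s(C) = 0 (s(C) = (7*0)*(C/C) = 0*1 = 0)
s(147)/(-7113) = 0/(-7113) = 0*(-1/7113) = 0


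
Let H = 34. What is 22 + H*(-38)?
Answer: -1270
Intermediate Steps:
22 + H*(-38) = 22 + 34*(-38) = 22 - 1292 = -1270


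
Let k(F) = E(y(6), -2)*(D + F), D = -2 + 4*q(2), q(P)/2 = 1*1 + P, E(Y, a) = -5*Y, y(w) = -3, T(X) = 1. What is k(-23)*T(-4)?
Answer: -15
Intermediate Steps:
q(P) = 2 + 2*P (q(P) = 2*(1*1 + P) = 2*(1 + P) = 2 + 2*P)
D = 22 (D = -2 + 4*(2 + 2*2) = -2 + 4*(2 + 4) = -2 + 4*6 = -2 + 24 = 22)
k(F) = 330 + 15*F (k(F) = (-5*(-3))*(22 + F) = 15*(22 + F) = 330 + 15*F)
k(-23)*T(-4) = (330 + 15*(-23))*1 = (330 - 345)*1 = -15*1 = -15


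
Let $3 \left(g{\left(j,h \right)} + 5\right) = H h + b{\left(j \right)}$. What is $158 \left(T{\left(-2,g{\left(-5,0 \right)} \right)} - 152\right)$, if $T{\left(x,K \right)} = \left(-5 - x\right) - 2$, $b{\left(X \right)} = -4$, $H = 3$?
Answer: $-24806$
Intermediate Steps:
$g{\left(j,h \right)} = - \frac{19}{3} + h$ ($g{\left(j,h \right)} = -5 + \frac{3 h - 4}{3} = -5 + \frac{-4 + 3 h}{3} = -5 + \left(- \frac{4}{3} + h\right) = - \frac{19}{3} + h$)
$T{\left(x,K \right)} = -7 - x$
$158 \left(T{\left(-2,g{\left(-5,0 \right)} \right)} - 152\right) = 158 \left(\left(-7 - -2\right) - 152\right) = 158 \left(\left(-7 + 2\right) - 152\right) = 158 \left(-5 - 152\right) = 158 \left(-157\right) = -24806$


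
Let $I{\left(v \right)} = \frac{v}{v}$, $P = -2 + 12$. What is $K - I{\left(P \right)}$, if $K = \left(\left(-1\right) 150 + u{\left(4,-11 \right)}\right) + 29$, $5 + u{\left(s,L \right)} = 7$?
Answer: $-120$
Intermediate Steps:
$P = 10$
$u{\left(s,L \right)} = 2$ ($u{\left(s,L \right)} = -5 + 7 = 2$)
$I{\left(v \right)} = 1$
$K = -119$ ($K = \left(\left(-1\right) 150 + 2\right) + 29 = \left(-150 + 2\right) + 29 = -148 + 29 = -119$)
$K - I{\left(P \right)} = -119 - 1 = -120$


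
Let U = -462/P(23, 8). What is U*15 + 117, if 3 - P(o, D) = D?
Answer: 1503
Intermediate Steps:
P(o, D) = 3 - D
U = 462/5 (U = -462/(3 - 1*8) = -462/(3 - 8) = -462/(-5) = -462*(-1/5) = 462/5 ≈ 92.400)
U*15 + 117 = (462/5)*15 + 117 = 1386 + 117 = 1503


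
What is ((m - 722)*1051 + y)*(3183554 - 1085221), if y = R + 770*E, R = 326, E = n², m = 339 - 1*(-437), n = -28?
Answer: 1386494513080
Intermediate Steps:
m = 776 (m = 339 + 437 = 776)
E = 784 (E = (-28)² = 784)
y = 604006 (y = 326 + 770*784 = 326 + 603680 = 604006)
((m - 722)*1051 + y)*(3183554 - 1085221) = ((776 - 722)*1051 + 604006)*(3183554 - 1085221) = (54*1051 + 604006)*2098333 = (56754 + 604006)*2098333 = 660760*2098333 = 1386494513080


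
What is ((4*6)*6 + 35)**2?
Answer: 32041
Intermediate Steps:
((4*6)*6 + 35)**2 = (24*6 + 35)**2 = (144 + 35)**2 = 179**2 = 32041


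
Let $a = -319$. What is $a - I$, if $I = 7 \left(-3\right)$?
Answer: $-298$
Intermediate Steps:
$I = -21$
$a - I = -319 - -21 = -319 + 21 = -298$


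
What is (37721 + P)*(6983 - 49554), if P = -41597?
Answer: 165005196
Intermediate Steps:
(37721 + P)*(6983 - 49554) = (37721 - 41597)*(6983 - 49554) = -3876*(-42571) = 165005196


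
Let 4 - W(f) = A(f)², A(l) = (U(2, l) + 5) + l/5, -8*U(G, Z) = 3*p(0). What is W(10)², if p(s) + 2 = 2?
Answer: 2025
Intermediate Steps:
p(s) = 0 (p(s) = -2 + 2 = 0)
U(G, Z) = 0 (U(G, Z) = -3*0/8 = -⅛*0 = 0)
A(l) = 5 + l/5 (A(l) = (0 + 5) + l/5 = 5 + l*(⅕) = 5 + l/5)
W(f) = 4 - (5 + f/5)²
W(10)² = (4 - (25 + 10)²/25)² = (4 - 1/25*35²)² = (4 - 1/25*1225)² = (4 - 49)² = (-45)² = 2025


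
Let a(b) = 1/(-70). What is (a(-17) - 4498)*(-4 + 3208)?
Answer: -504407322/35 ≈ -1.4412e+7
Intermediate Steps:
a(b) = -1/70
(a(-17) - 4498)*(-4 + 3208) = (-1/70 - 4498)*(-4 + 3208) = -314861/70*3204 = -504407322/35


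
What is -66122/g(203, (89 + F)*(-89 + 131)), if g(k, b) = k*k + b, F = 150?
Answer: -9446/7321 ≈ -1.2903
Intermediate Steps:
g(k, b) = b + k² (g(k, b) = k² + b = b + k²)
-66122/g(203, (89 + F)*(-89 + 131)) = -66122/((89 + 150)*(-89 + 131) + 203²) = -66122/(239*42 + 41209) = -66122/(10038 + 41209) = -66122/51247 = -66122*1/51247 = -9446/7321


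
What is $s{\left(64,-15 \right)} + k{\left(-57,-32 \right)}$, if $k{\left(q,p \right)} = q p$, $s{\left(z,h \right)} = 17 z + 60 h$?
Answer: $2012$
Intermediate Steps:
$k{\left(q,p \right)} = p q$
$s{\left(64,-15 \right)} + k{\left(-57,-32 \right)} = \left(17 \cdot 64 + 60 \left(-15\right)\right) - -1824 = \left(1088 - 900\right) + 1824 = 188 + 1824 = 2012$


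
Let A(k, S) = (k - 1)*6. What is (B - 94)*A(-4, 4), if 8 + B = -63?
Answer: 4950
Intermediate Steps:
B = -71 (B = -8 - 63 = -71)
A(k, S) = -6 + 6*k (A(k, S) = (-1 + k)*6 = -6 + 6*k)
(B - 94)*A(-4, 4) = (-71 - 94)*(-6 + 6*(-4)) = -165*(-6 - 24) = -165*(-30) = 4950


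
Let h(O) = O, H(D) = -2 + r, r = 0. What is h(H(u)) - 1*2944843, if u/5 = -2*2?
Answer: -2944845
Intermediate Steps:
u = -20 (u = 5*(-2*2) = 5*(-4) = -20)
H(D) = -2 (H(D) = -2 + 0 = -2)
h(H(u)) - 1*2944843 = -2 - 1*2944843 = -2 - 2944843 = -2944845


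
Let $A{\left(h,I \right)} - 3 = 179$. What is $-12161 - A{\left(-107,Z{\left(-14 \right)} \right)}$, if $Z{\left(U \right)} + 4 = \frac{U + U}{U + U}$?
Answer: $-12343$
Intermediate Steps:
$Z{\left(U \right)} = -3$ ($Z{\left(U \right)} = -4 + \frac{U + U}{U + U} = -4 + \frac{2 U}{2 U} = -4 + 2 U \frac{1}{2 U} = -4 + 1 = -3$)
$A{\left(h,I \right)} = 182$ ($A{\left(h,I \right)} = 3 + 179 = 182$)
$-12161 - A{\left(-107,Z{\left(-14 \right)} \right)} = -12161 - 182 = -12343$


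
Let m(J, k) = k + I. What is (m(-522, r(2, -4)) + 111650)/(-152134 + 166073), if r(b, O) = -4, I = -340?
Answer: 111306/13939 ≈ 7.9852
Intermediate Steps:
m(J, k) = -340 + k (m(J, k) = k - 340 = -340 + k)
(m(-522, r(2, -4)) + 111650)/(-152134 + 166073) = ((-340 - 4) + 111650)/(-152134 + 166073) = (-344 + 111650)/13939 = 111306*(1/13939) = 111306/13939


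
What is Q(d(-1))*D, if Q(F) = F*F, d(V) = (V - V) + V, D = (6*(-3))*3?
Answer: -54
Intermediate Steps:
D = -54 (D = -18*3 = -54)
d(V) = V (d(V) = 0 + V = V)
Q(F) = F**2
Q(d(-1))*D = (-1)**2*(-54) = 1*(-54) = -54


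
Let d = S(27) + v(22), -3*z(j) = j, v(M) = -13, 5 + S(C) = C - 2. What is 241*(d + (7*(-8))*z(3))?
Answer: 15183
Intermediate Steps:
S(C) = -7 + C (S(C) = -5 + (C - 2) = -5 + (-2 + C) = -7 + C)
z(j) = -j/3
d = 7 (d = (-7 + 27) - 13 = 20 - 13 = 7)
241*(d + (7*(-8))*z(3)) = 241*(7 + (7*(-8))*(-1/3*3)) = 241*(7 - 56*(-1)) = 241*(7 + 56) = 241*63 = 15183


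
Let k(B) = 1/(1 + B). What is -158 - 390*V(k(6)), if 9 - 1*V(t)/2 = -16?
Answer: -19658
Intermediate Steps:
V(t) = 50 (V(t) = 18 - 2*(-16) = 18 + 32 = 50)
-158 - 390*V(k(6)) = -158 - 390*50 = -158 - 19500 = -19658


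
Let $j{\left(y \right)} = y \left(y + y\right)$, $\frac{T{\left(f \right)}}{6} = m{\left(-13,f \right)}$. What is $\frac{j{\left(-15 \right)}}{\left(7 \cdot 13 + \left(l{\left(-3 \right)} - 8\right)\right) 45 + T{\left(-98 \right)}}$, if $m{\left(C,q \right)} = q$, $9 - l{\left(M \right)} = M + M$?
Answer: $\frac{75}{637} \approx 0.11774$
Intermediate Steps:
$l{\left(M \right)} = 9 - 2 M$ ($l{\left(M \right)} = 9 - \left(M + M\right) = 9 - 2 M$)
$T{\left(f \right)} = 6 f$
$j{\left(y \right)} = 2 y^{2}$ ($j{\left(y \right)} = y 2 y = 2 y^{2}$)
$\frac{j{\left(-15 \right)}}{\left(7 \cdot 13 + \left(l{\left(-3 \right)} - 8\right)\right) 45 + T{\left(-98 \right)}} = \frac{2 \left(-15\right)^{2}}{\left(7 \cdot 13 + \left(\left(9 - -6\right) - 8\right)\right) 45 + 6 \left(-98\right)} = \frac{2 \cdot 225}{\left(91 + \left(\left(9 + 6\right) - 8\right)\right) 45 - 588} = \frac{450}{\left(91 + \left(15 - 8\right)\right) 45 - 588} = \frac{450}{\left(91 + 7\right) 45 - 588} = \frac{450}{98 \cdot 45 - 588} = \frac{450}{4410 - 588} = \frac{450}{3822} = 450 \cdot \frac{1}{3822} = \frac{75}{637}$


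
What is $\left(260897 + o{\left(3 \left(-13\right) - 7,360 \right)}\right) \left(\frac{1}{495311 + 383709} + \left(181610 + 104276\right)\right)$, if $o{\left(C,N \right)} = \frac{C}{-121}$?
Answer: $\frac{7933169493623861343}{106361420} \approx 7.4587 \cdot 10^{10}$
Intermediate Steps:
$o{\left(C,N \right)} = - \frac{C}{121}$ ($o{\left(C,N \right)} = C \left(- \frac{1}{121}\right) = - \frac{C}{121}$)
$\left(260897 + o{\left(3 \left(-13\right) - 7,360 \right)}\right) \left(\frac{1}{495311 + 383709} + \left(181610 + 104276\right)\right) = \left(260897 - \frac{3 \left(-13\right) - 7}{121}\right) \left(\frac{1}{495311 + 383709} + \left(181610 + 104276\right)\right) = \left(260897 - \frac{-39 - 7}{121}\right) \left(\frac{1}{879020} + 285886\right) = \left(260897 - - \frac{46}{121}\right) \left(\frac{1}{879020} + 285886\right) = \left(260897 + \frac{46}{121}\right) \frac{251299511721}{879020} = \frac{31568583}{121} \cdot \frac{251299511721}{879020} = \frac{7933169493623861343}{106361420}$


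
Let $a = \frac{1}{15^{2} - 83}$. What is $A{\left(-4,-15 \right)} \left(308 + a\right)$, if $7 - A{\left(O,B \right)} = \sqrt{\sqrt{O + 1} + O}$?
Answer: $\frac{306159}{142} - \frac{43737 \sqrt{-4 + i \sqrt{3}}}{142} \approx 2025.6 - 629.68 i$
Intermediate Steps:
$a = \frac{1}{142}$ ($a = \frac{1}{225 - 83} = \frac{1}{142} \approx 0.0070423$)
$A{\left(O,B \right)} = 7 - \sqrt{O + \sqrt{1 + O}}$ ($A{\left(O,B \right)} = 7 - \sqrt{\sqrt{O + 1} + O} = 7 - \sqrt{\sqrt{1 + O} + O} = 7 - \sqrt{O + \sqrt{1 + O}}$)
$A{\left(-4,-15 \right)} \left(308 + a\right) = \left(7 - \sqrt{-4 + \sqrt{1 - 4}}\right) \left(308 + \frac{1}{142}\right) = \left(7 - \sqrt{-4 + \sqrt{-3}}\right) \frac{43737}{142} = \left(7 - \sqrt{-4 + i \sqrt{3}}\right) \frac{43737}{142} = \frac{306159}{142} - \frac{43737 \sqrt{-4 + i \sqrt{3}}}{142}$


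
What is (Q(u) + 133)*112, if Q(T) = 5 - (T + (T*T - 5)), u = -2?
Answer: 15792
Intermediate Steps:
Q(T) = 10 - T - T² (Q(T) = 5 - (T + (T² - 5)) = 5 - (T + (-5 + T²)) = 5 - (-5 + T + T²) = 5 + (5 - T - T²) = 10 - T - T²)
(Q(u) + 133)*112 = ((10 - 1*(-2) - 1*(-2)²) + 133)*112 = ((10 + 2 - 1*4) + 133)*112 = ((10 + 2 - 4) + 133)*112 = (8 + 133)*112 = 141*112 = 15792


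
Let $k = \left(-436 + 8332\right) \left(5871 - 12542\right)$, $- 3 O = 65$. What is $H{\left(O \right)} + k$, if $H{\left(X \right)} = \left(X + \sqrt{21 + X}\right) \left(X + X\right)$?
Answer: $- \frac{474059494}{9} - \frac{130 i \sqrt{6}}{9} \approx -5.2673 \cdot 10^{7} - 35.382 i$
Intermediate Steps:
$O = - \frac{65}{3}$ ($O = \left(- \frac{1}{3}\right) 65 = - \frac{65}{3} \approx -21.667$)
$H{\left(X \right)} = 2 X \left(X + \sqrt{21 + X}\right)$ ($H{\left(X \right)} = \left(X + \sqrt{21 + X}\right) 2 X = 2 X \left(X + \sqrt{21 + X}\right)$)
$k = -52674216$ ($k = 7896 \left(-6671\right) = -52674216$)
$H{\left(O \right)} + k = 2 \left(- \frac{65}{3}\right) \left(- \frac{65}{3} + \sqrt{21 - \frac{65}{3}}\right) - 52674216 = 2 \left(- \frac{65}{3}\right) \left(- \frac{65}{3} + \sqrt{- \frac{2}{3}}\right) - 52674216 = 2 \left(- \frac{65}{3}\right) \left(- \frac{65}{3} + \frac{i \sqrt{6}}{3}\right) - 52674216 = \left(\frac{8450}{9} - \frac{130 i \sqrt{6}}{9}\right) - 52674216 = - \frac{474059494}{9} - \frac{130 i \sqrt{6}}{9}$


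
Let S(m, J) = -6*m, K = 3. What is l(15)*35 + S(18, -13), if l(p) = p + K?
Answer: 522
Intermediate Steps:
l(p) = 3 + p (l(p) = p + 3 = 3 + p)
l(15)*35 + S(18, -13) = (3 + 15)*35 - 6*18 = 18*35 - 108 = 630 - 108 = 522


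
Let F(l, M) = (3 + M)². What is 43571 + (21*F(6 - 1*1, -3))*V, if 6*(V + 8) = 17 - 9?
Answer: 43571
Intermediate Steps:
V = -20/3 (V = -8 + (17 - 9)/6 = -8 + (⅙)*8 = -8 + 4/3 = -20/3 ≈ -6.6667)
43571 + (21*F(6 - 1*1, -3))*V = 43571 + (21*(3 - 3)²)*(-20/3) = 43571 + (21*0²)*(-20/3) = 43571 + (21*0)*(-20/3) = 43571 + 0*(-20/3) = 43571 + 0 = 43571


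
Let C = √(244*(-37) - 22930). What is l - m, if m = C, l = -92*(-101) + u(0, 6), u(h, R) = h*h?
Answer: 9292 - 29*I*√38 ≈ 9292.0 - 178.77*I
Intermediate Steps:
u(h, R) = h²
l = 9292 (l = -92*(-101) + 0² = 9292 + 0 = 9292)
C = 29*I*√38 (C = √(-9028 - 22930) = √(-31958) = 29*I*√38 ≈ 178.77*I)
m = 29*I*√38 ≈ 178.77*I
l - m = 9292 - 29*I*√38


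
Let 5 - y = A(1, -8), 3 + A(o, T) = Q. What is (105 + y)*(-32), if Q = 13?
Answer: -3200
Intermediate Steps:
A(o, T) = 10 (A(o, T) = -3 + 13 = 10)
y = -5 (y = 5 - 1*10 = 5 - 10 = -5)
(105 + y)*(-32) = (105 - 5)*(-32) = 100*(-32) = -3200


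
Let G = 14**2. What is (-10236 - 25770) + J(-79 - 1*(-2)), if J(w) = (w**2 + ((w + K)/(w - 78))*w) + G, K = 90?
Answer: -4630554/155 ≈ -29875.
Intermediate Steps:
G = 196
J(w) = 196 + w**2 + w*(90 + w)/(-78 + w) (J(w) = (w**2 + ((w + 90)/(w - 78))*w) + 196 = (w**2 + ((90 + w)/(-78 + w))*w) + 196 = (w**2 + w*(90 + w)/(-78 + w)) + 196 = 196 + w**2 + w*(90 + w)/(-78 + w))
(-10236 - 25770) + J(-79 - 1*(-2)) = (-10236 - 25770) + (-15288 + (-79 - 1*(-2))**3 - 77*(-79 - 1*(-2))**2 + 286*(-79 - 1*(-2)))/(-78 + (-79 - 1*(-2))) = -36006 + (-15288 + (-79 + 2)**3 - 77*(-79 + 2)**2 + 286*(-79 + 2))/(-78 + (-79 + 2)) = -36006 + (-15288 + (-77)**3 - 77*(-77)**2 + 286*(-77))/(-78 - 77) = -36006 + (-15288 - 456533 - 77*5929 - 22022)/(-155) = -36006 - (-15288 - 456533 - 456533 - 22022)/155 = -36006 - 1/155*(-950376) = -36006 + 950376/155 = -4630554/155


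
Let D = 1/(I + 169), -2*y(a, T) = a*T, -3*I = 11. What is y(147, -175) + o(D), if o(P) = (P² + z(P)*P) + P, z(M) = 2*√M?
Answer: 3164382297/246016 + 3*√93/30752 ≈ 12863.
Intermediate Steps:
I = -11/3 (I = -⅓*11 = -11/3 ≈ -3.6667)
y(a, T) = -T*a/2 (y(a, T) = -a*T/2 = -T*a/2)
D = 3/496 (D = 1/(-11/3 + 169) = 1/(496/3) = 3/496 ≈ 0.0060484)
o(P) = P + P² + 2*P^(3/2) (o(P) = (P² + (2*√P)*P) + P = (P² + 2*P^(3/2)) + P = P + P² + 2*P^(3/2))
y(147, -175) + o(D) = -½*(-175)*147 + 3*(1 + 3/496 + 2*√(3/496))/496 = 25725/2 + 3*(1 + 3/496 + 2*(√93/124))/496 = 25725/2 + 3*(1 + 3/496 + √93/62)/496 = 25725/2 + 3*(499/496 + √93/62)/496 = 25725/2 + (1497/246016 + 3*√93/30752) = 3164382297/246016 + 3*√93/30752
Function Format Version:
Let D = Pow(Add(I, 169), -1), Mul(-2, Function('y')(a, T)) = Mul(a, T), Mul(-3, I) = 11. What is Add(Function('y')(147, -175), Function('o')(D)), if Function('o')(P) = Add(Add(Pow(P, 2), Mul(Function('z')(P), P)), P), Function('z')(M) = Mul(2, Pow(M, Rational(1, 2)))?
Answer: Add(Rational(3164382297, 246016), Mul(Rational(3, 30752), Pow(93, Rational(1, 2)))) ≈ 12863.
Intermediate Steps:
I = Rational(-11, 3) (I = Mul(Rational(-1, 3), 11) = Rational(-11, 3) ≈ -3.6667)
Function('y')(a, T) = Mul(Rational(-1, 2), T, a) (Function('y')(a, T) = Mul(Rational(-1, 2), Mul(a, T)) = Mul(Rational(-1, 2), Mul(T, a)) = Mul(Rational(-1, 2), T, a))
D = Rational(3, 496) (D = Pow(Add(Rational(-11, 3), 169), -1) = Pow(Rational(496, 3), -1) = Rational(3, 496) ≈ 0.0060484)
Function('o')(P) = Add(P, Pow(P, 2), Mul(2, Pow(P, Rational(3, 2)))) (Function('o')(P) = Add(Add(Pow(P, 2), Mul(Mul(2, Pow(P, Rational(1, 2))), P)), P) = Add(Add(Pow(P, 2), Mul(2, Pow(P, Rational(3, 2)))), P) = Add(P, Pow(P, 2), Mul(2, Pow(P, Rational(3, 2)))))
Add(Function('y')(147, -175), Function('o')(D)) = Add(Mul(Rational(-1, 2), -175, 147), Mul(Rational(3, 496), Add(1, Rational(3, 496), Mul(2, Pow(Rational(3, 496), Rational(1, 2)))))) = Add(Rational(25725, 2), Mul(Rational(3, 496), Add(1, Rational(3, 496), Mul(2, Mul(Rational(1, 124), Pow(93, Rational(1, 2))))))) = Add(Rational(25725, 2), Mul(Rational(3, 496), Add(1, Rational(3, 496), Mul(Rational(1, 62), Pow(93, Rational(1, 2)))))) = Add(Rational(25725, 2), Mul(Rational(3, 496), Add(Rational(499, 496), Mul(Rational(1, 62), Pow(93, Rational(1, 2)))))) = Add(Rational(25725, 2), Add(Rational(1497, 246016), Mul(Rational(3, 30752), Pow(93, Rational(1, 2))))) = Add(Rational(3164382297, 246016), Mul(Rational(3, 30752), Pow(93, Rational(1, 2))))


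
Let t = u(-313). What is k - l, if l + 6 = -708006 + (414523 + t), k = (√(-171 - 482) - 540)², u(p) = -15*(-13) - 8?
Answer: 584249 - 1080*I*√653 ≈ 5.8425e+5 - 27598.0*I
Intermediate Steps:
u(p) = 187 (u(p) = 195 - 8 = 187)
t = 187
k = (-540 + I*√653)² (k = (√(-653) - 540)² = (I*√653 - 540)² = (-540 + I*√653)² ≈ 2.9095e+5 - 27598.0*I)
l = -293302 (l = -6 + (-708006 + (414523 + 187)) = -6 + (-708006 + 414710) = -6 - 293296 = -293302)
k - l = (540 - I*√653)² - 1*(-293302) = (540 - I*√653)² + 293302 = 293302 + (540 - I*√653)²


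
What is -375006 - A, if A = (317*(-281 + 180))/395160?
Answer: -148187338943/395160 ≈ -3.7501e+5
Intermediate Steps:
A = -32017/395160 (A = (317*(-101))*(1/395160) = -32017*1/395160 = -32017/395160 ≈ -0.081023)
-375006 - A = -375006 - 1*(-32017/395160) = -375006 + 32017/395160 = -148187338943/395160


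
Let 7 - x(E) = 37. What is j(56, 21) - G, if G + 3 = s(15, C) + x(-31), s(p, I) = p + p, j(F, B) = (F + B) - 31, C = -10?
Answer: 49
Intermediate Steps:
x(E) = -30 (x(E) = 7 - 1*37 = 7 - 37 = -30)
j(F, B) = -31 + B + F (j(F, B) = (B + F) - 31 = -31 + B + F)
s(p, I) = 2*p
G = -3 (G = -3 + (2*15 - 30) = -3 + (30 - 30) = -3 + 0 = -3)
j(56, 21) - G = (-31 + 21 + 56) - 1*(-3) = 46 + 3 = 49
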